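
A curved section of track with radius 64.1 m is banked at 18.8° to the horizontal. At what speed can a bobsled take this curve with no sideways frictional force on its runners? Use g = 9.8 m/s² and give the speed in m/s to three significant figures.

14.6 m/s

On a frictionless banked curve, N sinθ = mv²/r and N cosθ = mg, so tanθ = v²/(rg).
v = √(r g tanθ) = √(64.1 × 9.8 × tan 18.8°) = √(64.1 × 9.8 × 0.3404) = √213.8 = 14.62 m/s.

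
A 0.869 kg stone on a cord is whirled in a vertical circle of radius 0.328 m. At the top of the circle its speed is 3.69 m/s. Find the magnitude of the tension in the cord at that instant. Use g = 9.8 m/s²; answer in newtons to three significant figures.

At the top, both T and the weight mg point inward (toward the centre), so T + mg = mv²/r.
T = m(v²/r − g) = 0.869 × ((3.69)²/0.328 − 9.8) = 0.869 × (41.51 − 9.8) = 0.869 × 31.71 = 27.56 N.

27.6 N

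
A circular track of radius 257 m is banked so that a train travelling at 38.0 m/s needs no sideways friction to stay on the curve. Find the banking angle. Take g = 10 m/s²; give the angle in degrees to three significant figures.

For a frictionless banked turn: horizontally N sinθ = mv²/r and vertically N cosθ = mg.
Dividing: tanθ = v²/(r g) = (38.0)²/(257 × 10.0) = 1444/2570 = 0.5619.
θ = arctan(0.5619) = 29.33°.

29.3°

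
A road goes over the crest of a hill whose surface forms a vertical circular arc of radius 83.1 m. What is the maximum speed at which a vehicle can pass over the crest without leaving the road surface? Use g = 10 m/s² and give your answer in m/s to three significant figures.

At the crest the centre of the circle is below the vehicle, so the net downward (centripetal) force is mg − N = mv²/r.
The vehicle leaves the road when N → 0, giving v_max = √(g r) = √(10.0 × 83.1) = 28.83 m/s.

28.8 m/s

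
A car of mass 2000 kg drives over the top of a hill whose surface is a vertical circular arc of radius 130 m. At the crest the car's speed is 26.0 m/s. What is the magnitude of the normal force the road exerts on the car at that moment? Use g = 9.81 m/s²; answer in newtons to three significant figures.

At the crest the centripetal acceleration points downward (toward the centre of the arc), so mg − N = mv²/r.
N = m(g − v²/r) = 2000 × (9.81 − (26.0)²/130) = 2000 × (9.81 − 5.200) = 2000 × 4.610 = 9220 N.

9220 N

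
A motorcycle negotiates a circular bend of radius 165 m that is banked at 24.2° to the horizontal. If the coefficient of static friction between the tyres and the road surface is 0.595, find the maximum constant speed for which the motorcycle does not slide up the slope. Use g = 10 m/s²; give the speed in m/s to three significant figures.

At the maximum speed, friction acts down the slope at its limiting value f = μN. Radially (horizontal, toward centre): N sinθ + μN cosθ = mv²/r. Vertically: N cosθ − μN sinθ = mg.
Dividing: v² = r g (sinθ + μcosθ)/(cosθ − μsinθ).
sinθ + μcosθ = 0.4099 + 0.595×0.9121 = 0.9526; cosθ − μsinθ = 0.9121 − 0.595×0.4099 = 0.6682.
v² = 165 × 10.0 × 0.9526/0.6682 = 2352 m²/s², so v = 48.50 m/s.

48.5 m/s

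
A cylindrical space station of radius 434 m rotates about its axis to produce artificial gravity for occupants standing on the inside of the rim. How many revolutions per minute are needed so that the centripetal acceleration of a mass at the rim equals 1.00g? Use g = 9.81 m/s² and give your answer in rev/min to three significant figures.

1.44 rev/min

Require ω²r = 1.00g, so ω = √(1.00 × 9.81/434) = 0.1503 rad/s.
In rev/min: ω × 60/(2π) = 0.1503 × 60/(2π) = 1.436 rev/min.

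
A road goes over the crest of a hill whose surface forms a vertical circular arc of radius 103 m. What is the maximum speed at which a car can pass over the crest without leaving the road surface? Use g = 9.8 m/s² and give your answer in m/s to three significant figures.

At the crest the centre of the circle is below the car, so the net downward (centripetal) force is mg − N = mv²/r.
The car leaves the road when N → 0, giving v_max = √(g r) = √(9.8 × 103) = 31.77 m/s.

31.8 m/s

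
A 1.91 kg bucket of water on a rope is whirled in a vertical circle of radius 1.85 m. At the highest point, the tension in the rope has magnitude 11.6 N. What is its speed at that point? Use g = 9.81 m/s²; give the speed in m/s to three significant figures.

5.42 m/s

At the top, T + mg = mv²/r, so v = √(r(T/m + g)) = √(1.85 × (11.6/1.91 + 9.81)) = √(1.85 × 15.88) = √29.38 = 5.421 m/s.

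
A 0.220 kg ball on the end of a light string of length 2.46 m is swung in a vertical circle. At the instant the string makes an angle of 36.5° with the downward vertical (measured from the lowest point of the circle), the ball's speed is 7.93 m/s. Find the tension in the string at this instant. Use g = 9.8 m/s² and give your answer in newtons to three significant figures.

Take the radial direction toward the centre of the circle as positive. The component of the weight along the string toward the centre is −mg cos φ (φ measured from the bottom), so Newton's second law along the string gives T − mg cos φ = m v²/r.
cos 36.5° = 0.8039, so T = m(v²/r + g cos φ) = 0.220 × ((7.93)²/2.46 + 9.8 × 0.8039) = 0.220 × (25.56 + (7.878)) = 0.220 × 33.44 = 7.357 N.

7.36 N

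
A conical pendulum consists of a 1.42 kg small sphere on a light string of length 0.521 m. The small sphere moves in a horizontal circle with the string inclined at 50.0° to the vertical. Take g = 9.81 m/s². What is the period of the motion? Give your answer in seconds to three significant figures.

1.16 s

r = L sinθ = 0.3991 m. From T sinθ = mω²r and T cosθ = mg: tanθ = ω²r/g, so ω² = g tanθ / r = g/(L cosθ).
ω = √(g/(L cosθ)) = √(9.81/(0.521 × 0.6428)) = √29.29 = 5.412 rad/s.
Period = 2π/ω = 1.161 s.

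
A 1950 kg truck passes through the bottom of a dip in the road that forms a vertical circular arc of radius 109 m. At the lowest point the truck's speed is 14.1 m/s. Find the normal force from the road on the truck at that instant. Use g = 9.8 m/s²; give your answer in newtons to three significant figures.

22700 N

At the lowest point, N points up (toward the centre) and the weight mg points down (away from the centre), so the net inward force is N − mg = mv²/r.
N = m(v²/r + g) = 1950 × ((14.1)²/109 + 9.8) = 1950 × (1.824 + 9.8) = 1950 × 11.62 = 22670 N.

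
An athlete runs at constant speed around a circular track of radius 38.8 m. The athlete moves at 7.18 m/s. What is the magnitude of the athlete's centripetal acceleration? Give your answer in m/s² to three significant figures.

1.33 m/s²

a_c = v²/r = (7.180)²/38.8 = 51.55/38.8 = 1.329 m/s².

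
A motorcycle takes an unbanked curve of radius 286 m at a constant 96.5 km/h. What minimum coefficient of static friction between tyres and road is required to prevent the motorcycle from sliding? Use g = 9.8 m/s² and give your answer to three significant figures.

v = 96.5/3.6 = 26.81 m/s.
Friction provides the centripetal force: μ_s m g = m v²/r, so μ_s = v²/(g r) = (26.81)²/(9.8 × 286) = 718.5/2803 = 0.2564.

0.256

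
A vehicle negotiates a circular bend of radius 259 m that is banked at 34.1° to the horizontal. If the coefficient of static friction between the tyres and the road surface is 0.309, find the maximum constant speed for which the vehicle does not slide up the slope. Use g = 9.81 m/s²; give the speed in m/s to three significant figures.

At the maximum speed, friction acts down the slope at its limiting value f = μN. Radially (horizontal, toward centre): N sinθ + μN cosθ = mv²/r. Vertically: N cosθ − μN sinθ = mg.
Dividing: v² = r g (sinθ + μcosθ)/(cosθ − μsinθ).
sinθ + μcosθ = 0.5606 + 0.309×0.8281 = 0.8165; cosθ − μsinθ = 0.8281 − 0.309×0.5606 = 0.6548.
v² = 259 × 9.81 × 0.8165/0.6548 = 3168 m²/s², so v = 56.29 m/s.

56.3 m/s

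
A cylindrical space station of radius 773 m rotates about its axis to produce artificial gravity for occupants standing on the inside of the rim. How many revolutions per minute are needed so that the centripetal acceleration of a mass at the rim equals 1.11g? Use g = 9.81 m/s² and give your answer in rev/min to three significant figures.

1.13 rev/min

Require ω²r = 1.11g, so ω = √(1.11 × 9.81/773) = 0.1187 rad/s.
In rev/min: ω × 60/(2π) = 0.1187 × 60/(2π) = 1.133 rev/min.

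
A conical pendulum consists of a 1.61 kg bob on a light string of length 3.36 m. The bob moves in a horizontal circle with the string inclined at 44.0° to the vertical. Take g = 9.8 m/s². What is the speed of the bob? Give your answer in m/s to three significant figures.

4.70 m/s

The radius of the circle is r = L sinθ = 3.36 × sin 44.0° = 2.334 m.
Horizontally T sinθ = mv²/r and vertically T cosθ = mg, so tanθ = v²/(rg).
v = √(r g tanθ) = √(2.334 × 9.8 × 0.9657) = √22.09 = 4.700 m/s.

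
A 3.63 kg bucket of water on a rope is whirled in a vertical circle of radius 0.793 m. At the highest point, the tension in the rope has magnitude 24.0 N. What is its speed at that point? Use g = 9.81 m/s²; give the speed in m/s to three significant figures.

3.61 m/s

At the top, T + mg = mv²/r, so v = √(r(T/m + g)) = √(0.793 × (24.0/3.63 + 9.81)) = √(0.793 × 16.42) = √13.02 = 3.609 m/s.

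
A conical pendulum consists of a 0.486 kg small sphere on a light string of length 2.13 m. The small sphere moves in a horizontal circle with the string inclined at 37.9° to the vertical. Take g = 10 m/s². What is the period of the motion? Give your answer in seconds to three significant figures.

2.58 s

r = L sinθ = 1.308 m. From T sinθ = mω²r and T cosθ = mg: tanθ = ω²r/g, so ω² = g tanθ / r = g/(L cosθ).
ω = √(g/(L cosθ)) = √(10.0/(2.13 × 0.7891)) = √5.950 = 2.439 rad/s.
Period = 2π/ω = 2.576 s.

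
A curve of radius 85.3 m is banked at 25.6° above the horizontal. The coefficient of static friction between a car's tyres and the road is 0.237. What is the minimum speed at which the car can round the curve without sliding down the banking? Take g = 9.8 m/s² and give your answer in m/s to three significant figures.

At the minimum speed, friction acts up the slope at its limiting value f = μN. Radially (horizontal, toward centre): N sinθ − μN cosθ = mv²/r. Vertically: N cosθ + μN sinθ = mg.
Dividing: v² = r g (sinθ − μcosθ)/(cosθ + μsinθ).
sinθ − μcosθ = 0.4321 − 0.237×0.9018 = 0.2184; cosθ + μsinθ = 0.9018 + 0.237×0.4321 = 1.004.
v² = 85.3 × 9.8 × 0.2184/1.004 = 181.8 m²/s², so v = 13.48 m/s.

13.5 m/s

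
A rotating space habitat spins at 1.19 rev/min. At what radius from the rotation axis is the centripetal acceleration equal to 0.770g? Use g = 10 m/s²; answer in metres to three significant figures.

496 m

ω = 1.19 rev/min × 2π/60 = 0.1246 rad/s.
a_c = ω²r = 0.770g ⇒ r = 0.770 × 10.0 / (0.1246)² = 7.700/0.01553 = 495.8 m.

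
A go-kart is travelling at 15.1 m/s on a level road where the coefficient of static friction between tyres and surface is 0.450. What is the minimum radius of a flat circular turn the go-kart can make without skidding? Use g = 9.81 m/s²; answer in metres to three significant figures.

51.7 m

At the limit, μ_s m g = m v²/r, so r_min = v²/(μ_s g) = (15.1)²/(0.450 × 9.81) = 228.0/4.414 = 51.65 m.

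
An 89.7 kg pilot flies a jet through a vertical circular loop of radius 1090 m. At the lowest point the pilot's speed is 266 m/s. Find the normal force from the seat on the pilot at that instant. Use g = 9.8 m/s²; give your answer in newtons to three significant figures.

At the lowest point, N points up (toward the centre) and the weight mg points down (away from the centre), so the net inward force is N − mg = mv²/r.
N = m(v²/r + g) = 89.7 × ((266)²/1090 + 9.8) = 89.7 × (64.91 + 9.8) = 89.7 × 74.71 = 6702 N.

6700 N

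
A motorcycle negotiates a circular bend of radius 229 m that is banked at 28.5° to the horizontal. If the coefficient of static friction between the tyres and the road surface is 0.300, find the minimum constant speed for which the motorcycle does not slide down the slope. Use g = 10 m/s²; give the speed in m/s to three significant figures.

21.9 m/s

At the minimum speed, friction acts up the slope at its limiting value f = μN. Radially (horizontal, toward centre): N sinθ − μN cosθ = mv²/r. Vertically: N cosθ + μN sinθ = mg.
Dividing: v² = r g (sinθ − μcosθ)/(cosθ + μsinθ).
sinθ − μcosθ = 0.4772 − 0.300×0.8788 = 0.2135; cosθ + μsinθ = 0.8788 + 0.300×0.4772 = 1.022.
v² = 229 × 10.0 × 0.2135/1.022 = 478.4 m²/s², so v = 21.87 m/s.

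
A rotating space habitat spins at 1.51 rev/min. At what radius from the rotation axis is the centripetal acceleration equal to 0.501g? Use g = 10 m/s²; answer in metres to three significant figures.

200 m

ω = 1.51 rev/min × 2π/60 = 0.1581 rad/s.
a_c = ω²r = 0.501g ⇒ r = 0.501 × 10.0 / (0.1581)² = 5.010/0.02500 = 200.4 m.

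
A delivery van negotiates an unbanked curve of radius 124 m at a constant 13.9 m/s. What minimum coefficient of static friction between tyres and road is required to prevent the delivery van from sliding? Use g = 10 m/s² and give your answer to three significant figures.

0.156

Friction provides the centripetal force: μ_s m g = m v²/r, so μ_s = v²/(g r) = (13.90)²/(10.0 × 124) = 193.2/1240 = 0.1558.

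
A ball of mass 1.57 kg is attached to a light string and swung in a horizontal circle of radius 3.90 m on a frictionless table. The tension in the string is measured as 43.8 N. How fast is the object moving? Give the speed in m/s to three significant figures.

10.4 m/s

T = m v²/r ⇒ v = √(T r / m) = √(43.8 × 3.90 / 1.57) = √108.8 = 10.43 m/s.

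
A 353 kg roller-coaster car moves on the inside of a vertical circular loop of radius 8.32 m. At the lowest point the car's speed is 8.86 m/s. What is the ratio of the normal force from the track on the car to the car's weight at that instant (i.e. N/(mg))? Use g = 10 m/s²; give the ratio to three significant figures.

1.94

At the bottom, N − mg = mv²/r, so N = m(v²/r + g) and N/(mg) = v²/(rg) + 1 = (8.86)²/(8.32 × 10.0) + 1 = 0.9435 + 1 = 1.944.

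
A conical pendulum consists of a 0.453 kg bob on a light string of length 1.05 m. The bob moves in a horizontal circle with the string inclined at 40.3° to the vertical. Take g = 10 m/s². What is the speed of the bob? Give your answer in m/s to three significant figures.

2.40 m/s

The radius of the circle is r = L sinθ = 1.05 × sin 40.3° = 0.6791 m.
Horizontally T sinθ = mv²/r and vertically T cosθ = mg, so tanθ = v²/(rg).
v = √(r g tanθ) = √(0.6791 × 10.0 × 0.8481) = √5.759 = 2.400 m/s.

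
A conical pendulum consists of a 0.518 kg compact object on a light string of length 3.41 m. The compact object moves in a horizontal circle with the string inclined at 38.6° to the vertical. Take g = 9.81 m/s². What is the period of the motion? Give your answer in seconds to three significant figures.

r = L sinθ = 2.127 m. From T sinθ = mω²r and T cosθ = mg: tanθ = ω²r/g, so ω² = g tanθ / r = g/(L cosθ).
ω = √(g/(L cosθ)) = √(9.81/(3.41 × 0.7815)) = √3.681 = 1.919 rad/s.
Period = 2π/ω = 3.275 s.

3.27 s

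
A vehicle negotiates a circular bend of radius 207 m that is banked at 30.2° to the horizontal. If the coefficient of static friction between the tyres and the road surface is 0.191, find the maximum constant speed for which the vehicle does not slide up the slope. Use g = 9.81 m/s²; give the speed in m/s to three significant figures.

At the maximum speed, friction acts down the slope at its limiting value f = μN. Radially (horizontal, toward centre): N sinθ + μN cosθ = mv²/r. Vertically: N cosθ − μN sinθ = mg.
Dividing: v² = r g (sinθ + μcosθ)/(cosθ − μsinθ).
sinθ + μcosθ = 0.5030 + 0.191×0.8643 = 0.6681; cosθ − μsinθ = 0.8643 − 0.191×0.5030 = 0.7682.
v² = 207 × 9.81 × 0.6681/0.7682 = 1766 m²/s², so v = 42.02 m/s.

42.0 m/s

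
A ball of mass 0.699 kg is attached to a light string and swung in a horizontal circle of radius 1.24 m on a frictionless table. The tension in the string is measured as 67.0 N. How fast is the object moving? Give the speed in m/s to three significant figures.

10.9 m/s

T = m v²/r ⇒ v = √(T r / m) = √(67.0 × 1.24 / 0.699) = √118.9 = 10.90 m/s.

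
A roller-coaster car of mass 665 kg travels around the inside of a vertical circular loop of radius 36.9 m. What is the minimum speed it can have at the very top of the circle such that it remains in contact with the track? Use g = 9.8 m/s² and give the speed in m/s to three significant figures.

19.0 m/s

At the highest point the centre is directly below, so both the weight and N act inward: N + mg = mv²/r.
At minimum speed N → 0, so mg = mv_min²/r ⇒ v_min = √(g r) = √(9.8 × 36.9) = 19.02 m/s.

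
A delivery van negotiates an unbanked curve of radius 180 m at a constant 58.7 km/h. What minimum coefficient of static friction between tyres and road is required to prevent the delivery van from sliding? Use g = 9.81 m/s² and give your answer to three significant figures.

0.151

v = 58.7/3.6 = 16.31 m/s.
Friction provides the centripetal force: μ_s m g = m v²/r, so μ_s = v²/(g r) = (16.31)²/(9.81 × 180) = 265.9/1766 = 0.1506.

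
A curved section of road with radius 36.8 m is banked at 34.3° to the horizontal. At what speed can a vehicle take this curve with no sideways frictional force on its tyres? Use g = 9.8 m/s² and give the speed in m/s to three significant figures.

On a frictionless banked curve, N sinθ = mv²/r and N cosθ = mg, so tanθ = v²/(rg).
v = √(r g tanθ) = √(36.8 × 9.8 × tan 34.3°) = √(36.8 × 9.8 × 0.6822) = √246.0 = 15.68 m/s.

15.7 m/s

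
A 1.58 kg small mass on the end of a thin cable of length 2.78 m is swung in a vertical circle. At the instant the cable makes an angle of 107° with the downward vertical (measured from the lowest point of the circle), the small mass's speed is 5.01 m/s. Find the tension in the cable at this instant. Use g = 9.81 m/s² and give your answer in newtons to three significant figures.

Take the radial direction toward the centre of the circle as positive. The component of the weight along the string toward the centre is −mg cos φ (φ measured from the bottom), so Newton's second law along the string gives T − mg cos φ = m v²/r.
cos 107° = -0.2924, so T = m(v²/r + g cos φ) = 1.58 × ((5.01)²/2.78 + 9.81 × -0.2924) = 1.58 × (9.029 + (-2.868)) = 1.58 × 6.161 = 9.734 N.

9.73 N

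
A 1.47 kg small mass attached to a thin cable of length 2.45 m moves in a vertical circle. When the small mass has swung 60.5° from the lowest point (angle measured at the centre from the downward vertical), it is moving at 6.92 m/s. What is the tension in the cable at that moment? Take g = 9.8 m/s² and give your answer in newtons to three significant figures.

Take the radial direction toward the centre of the circle as positive. The component of the weight along the string toward the centre is −mg cos φ (φ measured from the bottom), so Newton's second law along the string gives T − mg cos φ = m v²/r.
cos 60.5° = 0.4924, so T = m(v²/r + g cos φ) = 1.47 × ((6.92)²/2.45 + 9.8 × 0.4924) = 1.47 × (19.55 + (4.826)) = 1.47 × 24.37 = 35.83 N.

35.8 N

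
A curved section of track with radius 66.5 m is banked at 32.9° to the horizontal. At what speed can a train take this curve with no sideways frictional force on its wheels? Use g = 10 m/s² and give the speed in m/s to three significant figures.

20.7 m/s

On a frictionless banked curve, N sinθ = mv²/r and N cosθ = mg, so tanθ = v²/(rg).
v = √(r g tanθ) = √(66.5 × 10.0 × tan 32.9°) = √(66.5 × 10.0 × 0.6469) = √430.2 = 20.74 m/s.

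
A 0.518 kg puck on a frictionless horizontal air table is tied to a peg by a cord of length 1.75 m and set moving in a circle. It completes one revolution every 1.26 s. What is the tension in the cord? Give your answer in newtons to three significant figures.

22.5 N

v = 2πr/T = 2π × 1.75/1.26 = 8.727 m/s.
The tension is the only horizontal force, so it supplies the full centripetal force: T = m v²/r = 0.518 × (8.727)²/1.75 = 0.518 × 76.15/1.75 = 22.54 N.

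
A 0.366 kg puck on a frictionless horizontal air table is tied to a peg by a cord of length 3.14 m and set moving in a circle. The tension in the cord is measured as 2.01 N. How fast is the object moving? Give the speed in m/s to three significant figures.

T = m v²/r ⇒ v = √(T r / m) = √(2.01 × 3.14 / 0.366) = √17.24 = 4.153 m/s.

4.15 m/s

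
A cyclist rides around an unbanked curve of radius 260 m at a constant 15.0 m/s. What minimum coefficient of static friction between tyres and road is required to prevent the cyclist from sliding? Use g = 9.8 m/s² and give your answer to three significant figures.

0.0883

Friction provides the centripetal force: μ_s m g = m v²/r, so μ_s = v²/(g r) = (15.00)²/(9.8 × 260) = 225.0/2548 = 0.08830.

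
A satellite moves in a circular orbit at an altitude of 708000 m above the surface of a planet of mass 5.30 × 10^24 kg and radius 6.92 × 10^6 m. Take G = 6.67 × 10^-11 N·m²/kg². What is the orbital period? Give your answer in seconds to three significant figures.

7040 s

r = R + h = 6.92 × 10^6 + 708000 = 7.628 × 10^6 m. Gravity provides the centripetal force: G M m / r² = m v² / r ⇒ v = √(GM/r) = 6808 m/s.
T = 2πr/v = 2π × 7.628 × 10^6 / 6808 = 7040 s.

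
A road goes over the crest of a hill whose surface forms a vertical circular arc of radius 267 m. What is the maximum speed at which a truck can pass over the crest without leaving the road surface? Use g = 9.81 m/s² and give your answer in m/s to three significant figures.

51.2 m/s

At the crest the centre of the circle is below the truck, so the net downward (centripetal) force is mg − N = mv²/r.
The truck leaves the road when N → 0, giving v_max = √(g r) = √(9.81 × 267) = 51.18 m/s.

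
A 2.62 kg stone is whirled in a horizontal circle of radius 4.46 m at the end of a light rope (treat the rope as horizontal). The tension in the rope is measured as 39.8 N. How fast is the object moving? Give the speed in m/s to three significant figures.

T = m v²/r ⇒ v = √(T r / m) = √(39.8 × 4.46 / 2.62) = √67.75 = 8.231 m/s.

8.23 m/s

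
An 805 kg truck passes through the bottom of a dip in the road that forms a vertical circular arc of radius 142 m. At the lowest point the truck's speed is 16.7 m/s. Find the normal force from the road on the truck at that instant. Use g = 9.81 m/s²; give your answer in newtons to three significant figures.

At the lowest point, N points up (toward the centre) and the weight mg points down (away from the centre), so the net inward force is N − mg = mv²/r.
N = m(v²/r + g) = 805 × ((16.7)²/142 + 9.81) = 805 × (1.964 + 9.81) = 805 × 11.77 = 9478 N.

9480 N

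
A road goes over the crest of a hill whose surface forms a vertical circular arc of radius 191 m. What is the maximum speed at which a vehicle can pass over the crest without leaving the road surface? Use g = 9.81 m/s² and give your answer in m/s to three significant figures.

43.3 m/s

At the crest the centre of the circle is below the vehicle, so the net downward (centripetal) force is mg − N = mv²/r.
The vehicle leaves the road when N → 0, giving v_max = √(g r) = √(9.81 × 191) = 43.29 m/s.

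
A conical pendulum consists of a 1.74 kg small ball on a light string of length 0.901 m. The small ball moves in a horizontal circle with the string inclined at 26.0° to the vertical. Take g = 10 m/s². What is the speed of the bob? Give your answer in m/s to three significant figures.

1.39 m/s

The radius of the circle is r = L sinθ = 0.901 × sin 26.0° = 0.3950 m.
Horizontally T sinθ = mv²/r and vertically T cosθ = mg, so tanθ = v²/(rg).
v = √(r g tanθ) = √(0.3950 × 10.0 × 0.4877) = √1.926 = 1.388 m/s.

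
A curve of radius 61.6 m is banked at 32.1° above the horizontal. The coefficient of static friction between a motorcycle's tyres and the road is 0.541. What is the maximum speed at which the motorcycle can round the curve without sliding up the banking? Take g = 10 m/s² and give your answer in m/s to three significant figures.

At the maximum speed, friction acts down the slope at its limiting value f = μN. Radially (horizontal, toward centre): N sinθ + μN cosθ = mv²/r. Vertically: N cosθ − μN sinθ = mg.
Dividing: v² = r g (sinθ + μcosθ)/(cosθ − μsinθ).
sinθ + μcosθ = 0.5314 + 0.541×0.8471 = 0.9897; cosθ − μsinθ = 0.8471 − 0.541×0.5314 = 0.5596.
v² = 61.6 × 10.0 × 0.9897/0.5596 = 1089 m²/s², so v = 33.01 m/s.

33.0 m/s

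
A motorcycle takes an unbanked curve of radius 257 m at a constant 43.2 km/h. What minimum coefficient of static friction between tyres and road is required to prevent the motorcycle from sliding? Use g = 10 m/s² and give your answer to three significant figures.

0.0560

v = 43.2/3.6 = 12.00 m/s.
Friction provides the centripetal force: μ_s m g = m v²/r, so μ_s = v²/(g r) = (12.00)²/(10.0 × 257) = 144.0/2570 = 0.05603.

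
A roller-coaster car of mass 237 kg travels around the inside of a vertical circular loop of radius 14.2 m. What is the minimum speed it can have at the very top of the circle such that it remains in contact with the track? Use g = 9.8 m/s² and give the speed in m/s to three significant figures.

At the top, both weight mg and N point toward the centre: N + mg = mv²/r.
At minimum speed N → 0, so mg = mv_min²/r ⇒ v_min = √(g r) = √(9.8 × 14.2) = 11.80 m/s.

11.8 m/s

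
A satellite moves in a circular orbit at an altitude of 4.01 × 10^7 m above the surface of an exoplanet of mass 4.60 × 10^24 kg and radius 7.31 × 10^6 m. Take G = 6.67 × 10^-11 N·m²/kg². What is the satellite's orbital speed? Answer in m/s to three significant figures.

Orbital radius r = R + h = 7.31 × 10^6 + 4.01 × 10^7 = 4.741 × 10^7 m.
Gravity supplies the centripetal force: G M m / r² = m v² / r, so v = √(GM/r).
v = √(6.67 × 10^-11 × 4.60 × 10^24 / 4.741 × 10^7) = √(6.472 × 10^6) = 2544 m/s.

2540 m/s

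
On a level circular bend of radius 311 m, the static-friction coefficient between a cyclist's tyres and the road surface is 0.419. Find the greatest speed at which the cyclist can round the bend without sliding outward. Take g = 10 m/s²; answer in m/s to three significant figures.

36.1 m/s

The only inward force on a level bend is static friction, so at the limit f_s = μ_s N = μ_s m g = m v²/r.
Mass cancels: v_max = √(μ_s g r) = √(0.419 × 10.0 × 311) = √1303 = 36.10 m/s.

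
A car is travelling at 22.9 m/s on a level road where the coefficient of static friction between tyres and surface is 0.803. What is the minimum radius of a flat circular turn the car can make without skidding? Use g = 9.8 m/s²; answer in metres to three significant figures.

At the limit, μ_s m g = m v²/r, so r_min = v²/(μ_s g) = (22.9)²/(0.803 × 9.8) = 524.4/7.869 = 66.64 m.

66.6 m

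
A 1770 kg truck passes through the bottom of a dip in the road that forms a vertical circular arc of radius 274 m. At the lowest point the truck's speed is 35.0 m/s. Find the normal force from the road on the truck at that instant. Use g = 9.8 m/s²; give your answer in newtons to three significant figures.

At the lowest point, N points up (toward the centre) and the weight mg points down (away from the centre), so the net inward force is N − mg = mv²/r.
N = m(v²/r + g) = 1770 × ((35.0)²/274 + 9.8) = 1770 × (4.471 + 9.8) = 1770 × 14.27 = 25260 N.

25300 N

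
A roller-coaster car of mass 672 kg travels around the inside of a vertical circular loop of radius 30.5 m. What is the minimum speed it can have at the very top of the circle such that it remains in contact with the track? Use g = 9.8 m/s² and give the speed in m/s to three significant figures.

At the highest point the centre is directly below, so both the weight and N act inward: N + mg = mv²/r.
At minimum speed N → 0, so mg = mv_min²/r ⇒ v_min = √(g r) = √(9.8 × 30.5) = 17.29 m/s.

17.3 m/s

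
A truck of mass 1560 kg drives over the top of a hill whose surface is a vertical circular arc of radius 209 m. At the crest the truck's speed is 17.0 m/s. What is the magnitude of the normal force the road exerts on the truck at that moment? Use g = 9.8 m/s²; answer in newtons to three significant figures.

At the crest the centripetal acceleration points downward (toward the centre of the arc), so mg − N = mv²/r.
N = m(g − v²/r) = 1560 × (9.8 − (17.0)²/209) = 1560 × (9.8 − 1.383) = 1560 × 8.417 = 13130 N.

13100 N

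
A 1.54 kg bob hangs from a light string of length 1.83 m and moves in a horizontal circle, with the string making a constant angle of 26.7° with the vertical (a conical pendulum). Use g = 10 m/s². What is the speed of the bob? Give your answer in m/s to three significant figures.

2.03 m/s

The radius of the circle is r = L sinθ = 1.83 × sin 26.7° = 0.8223 m.
Horizontally T sinθ = mv²/r and vertically T cosθ = mg, so tanθ = v²/(rg).
v = √(r g tanθ) = √(0.8223 × 10.0 × 0.5029) = √4.136 = 2.034 m/s.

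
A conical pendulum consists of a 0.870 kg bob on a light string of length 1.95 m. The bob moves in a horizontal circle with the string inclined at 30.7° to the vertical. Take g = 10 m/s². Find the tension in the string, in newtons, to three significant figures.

10.1 N

Vertically the bob has no acceleration, so T cosθ = mg.
T = mg/cosθ = 0.870 × 10.0 / cos 30.7° = 8.700/0.8599 = 10.12 N.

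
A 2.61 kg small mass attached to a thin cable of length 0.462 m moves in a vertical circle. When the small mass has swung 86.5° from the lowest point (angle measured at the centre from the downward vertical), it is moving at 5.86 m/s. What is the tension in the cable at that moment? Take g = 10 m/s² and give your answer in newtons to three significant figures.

Take the radial direction toward the centre of the circle as positive. The component of the weight along the string toward the centre is −mg cos φ (φ measured from the bottom), so Newton's second law along the string gives T − mg cos φ = m v²/r.
cos 86.5° = 0.06105, so T = m(v²/r + g cos φ) = 2.61 × ((5.86)²/0.462 + 10.0 × 0.06105) = 2.61 × (74.33 + (0.6105)) = 2.61 × 74.94 = 195.6 N.

196 N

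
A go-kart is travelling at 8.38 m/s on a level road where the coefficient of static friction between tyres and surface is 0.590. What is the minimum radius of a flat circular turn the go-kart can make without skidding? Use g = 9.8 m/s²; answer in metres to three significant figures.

12.1 m

At the limit, μ_s m g = m v²/r, so r_min = v²/(μ_s g) = (8.38)²/(0.590 × 9.8) = 70.22/5.782 = 12.15 m.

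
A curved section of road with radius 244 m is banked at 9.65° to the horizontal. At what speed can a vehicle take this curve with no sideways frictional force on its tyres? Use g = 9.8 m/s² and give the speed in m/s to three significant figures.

On a frictionless banked curve, N sinθ = mv²/r and N cosθ = mg, so tanθ = v²/(rg).
v = √(r g tanθ) = √(244 × 9.8 × tan 9.65°) = √(244 × 9.8 × 0.1700) = √406.6 = 20.16 m/s.

20.2 m/s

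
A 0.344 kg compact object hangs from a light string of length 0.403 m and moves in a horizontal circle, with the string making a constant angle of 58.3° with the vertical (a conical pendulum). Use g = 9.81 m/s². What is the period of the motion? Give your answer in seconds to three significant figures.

r = L sinθ = 0.3429 m. From T sinθ = mω²r and T cosθ = mg: tanθ = ω²r/g, so ω² = g tanθ / r = g/(L cosθ).
ω = √(g/(L cosθ)) = √(9.81/(0.403 × 0.5255)) = √46.32 = 6.806 rad/s.
Period = 2π/ω = 0.9232 s.

0.923 s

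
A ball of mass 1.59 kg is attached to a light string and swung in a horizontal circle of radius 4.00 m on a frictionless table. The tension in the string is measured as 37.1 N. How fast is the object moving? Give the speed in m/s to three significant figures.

9.66 m/s

T = m v²/r ⇒ v = √(T r / m) = √(37.1 × 4.00 / 1.59) = √93.33 = 9.661 m/s.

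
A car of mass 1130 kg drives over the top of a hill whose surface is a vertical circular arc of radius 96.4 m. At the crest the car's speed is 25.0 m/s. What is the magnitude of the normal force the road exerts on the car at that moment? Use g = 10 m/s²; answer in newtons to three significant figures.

3970 N

At the crest the centripetal acceleration points downward (toward the centre of the arc), so mg − N = mv²/r.
N = m(g − v²/r) = 1130 × (10.0 − (25.0)²/96.4) = 1130 × (10.0 − 6.483) = 1130 × 3.517 = 3974 N.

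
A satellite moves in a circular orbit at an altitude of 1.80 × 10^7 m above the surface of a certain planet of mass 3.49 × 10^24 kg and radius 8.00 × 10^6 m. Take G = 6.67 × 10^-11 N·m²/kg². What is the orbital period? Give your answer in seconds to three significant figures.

r = R + h = 8.00 × 10^6 + 1.80 × 10^7 = 2.600 × 10^7 m. Gravity provides the centripetal force: G M m / r² = m v² / r ⇒ v = √(GM/r) = 2992 m/s.
T = 2πr/v = 2π × 2.600 × 10^7 / 2992 = 54600 s.

54600 s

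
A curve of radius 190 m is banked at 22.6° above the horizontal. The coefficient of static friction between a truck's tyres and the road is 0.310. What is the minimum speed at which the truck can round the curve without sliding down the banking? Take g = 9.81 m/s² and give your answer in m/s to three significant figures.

At the minimum speed, friction acts up the slope at its limiting value f = μN. Radially (horizontal, toward centre): N sinθ − μN cosθ = mv²/r. Vertically: N cosθ + μN sinθ = mg.
Dividing: v² = r g (sinθ − μcosθ)/(cosθ + μsinθ).
sinθ − μcosθ = 0.3843 − 0.310×0.9232 = 0.09810; cosθ + μsinθ = 0.9232 + 0.310×0.3843 = 1.042.
v² = 190 × 9.81 × 0.09810/1.042 = 175.4 m²/s², so v = 13.24 m/s.

13.2 m/s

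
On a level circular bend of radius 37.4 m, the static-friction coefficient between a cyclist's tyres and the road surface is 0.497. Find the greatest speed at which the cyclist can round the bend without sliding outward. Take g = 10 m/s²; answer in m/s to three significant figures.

Friction provides the centripetal force on a flat curve. At maximum speed it is at its limiting value: μ_s m g = m v²/r.
Mass cancels: v_max = √(μ_s g r) = √(0.497 × 10.0 × 37.4) = √185.9 = 13.63 m/s.

13.6 m/s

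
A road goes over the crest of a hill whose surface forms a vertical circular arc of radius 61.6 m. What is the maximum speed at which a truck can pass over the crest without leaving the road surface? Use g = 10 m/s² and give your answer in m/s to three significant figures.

At the crest the centre of the circle is below the truck, so the net downward (centripetal) force is mg − N = mv²/r.
The truck leaves the road when N → 0, giving v_max = √(g r) = √(10.0 × 61.6) = 24.82 m/s.

24.8 m/s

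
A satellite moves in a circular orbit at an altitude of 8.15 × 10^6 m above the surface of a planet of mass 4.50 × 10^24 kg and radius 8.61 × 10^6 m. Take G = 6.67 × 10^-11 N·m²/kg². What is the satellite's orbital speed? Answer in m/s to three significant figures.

Orbital radius r = R + h = 8.61 × 10^6 + 8.15 × 10^6 = 1.676 × 10^7 m.
Gravity supplies the centripetal force: G M m / r² = m v² / r, so v = √(GM/r).
v = √(6.67 × 10^-11 × 4.50 × 10^24 / 1.676 × 10^7) = √(1.791 × 10^7) = 4232 m/s.

4230 m/s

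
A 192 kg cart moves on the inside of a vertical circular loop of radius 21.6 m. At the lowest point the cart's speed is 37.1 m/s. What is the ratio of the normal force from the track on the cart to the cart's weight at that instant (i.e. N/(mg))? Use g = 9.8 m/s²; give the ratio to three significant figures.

At the bottom, N − mg = mv²/r, so N = m(v²/r + g) and N/(mg) = v²/(rg) + 1 = (37.1)²/(21.6 × 9.8) + 1 = 6.502 + 1 = 7.502.

7.50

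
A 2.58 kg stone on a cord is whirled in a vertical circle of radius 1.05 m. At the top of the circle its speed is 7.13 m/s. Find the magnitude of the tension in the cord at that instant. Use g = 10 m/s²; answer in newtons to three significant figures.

99.1 N

At the top, both T and the weight mg point inward (toward the centre), so T + mg = mv²/r.
T = m(v²/r − g) = 2.58 × ((7.13)²/1.05 − 10.0) = 2.58 × (48.42 − 10.0) = 2.58 × 38.42 = 99.11 N.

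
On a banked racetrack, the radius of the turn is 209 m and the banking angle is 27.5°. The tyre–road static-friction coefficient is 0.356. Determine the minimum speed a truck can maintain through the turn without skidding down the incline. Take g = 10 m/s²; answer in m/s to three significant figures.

17.0 m/s

At the minimum speed, friction acts up the slope at its limiting value f = μN. Radially (horizontal, toward centre): N sinθ − μN cosθ = mv²/r. Vertically: N cosθ + μN sinθ = mg.
Dividing: v² = r g (sinθ − μcosθ)/(cosθ + μsinθ).
sinθ − μcosθ = 0.4617 − 0.356×0.8870 = 0.1460; cosθ + μsinθ = 0.8870 + 0.356×0.4617 = 1.051.
v² = 209 × 10.0 × 0.1460/1.051 = 290.2 m²/s², so v = 17.03 m/s.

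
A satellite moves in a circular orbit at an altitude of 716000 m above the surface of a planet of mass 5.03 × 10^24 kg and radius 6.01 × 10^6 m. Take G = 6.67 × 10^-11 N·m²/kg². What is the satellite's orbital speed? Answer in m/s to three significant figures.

Orbital radius r = R + h = 6.01 × 10^6 + 716000 = 6.726 × 10^6 m.
Gravity supplies the centripetal force: G M m / r² = m v² / r, so v = √(GM/r).
v = √(6.67 × 10^-11 × 5.03 × 10^24 / 6.726 × 10^6) = √(4.988 × 10^7) = 7063 m/s.

7060 m/s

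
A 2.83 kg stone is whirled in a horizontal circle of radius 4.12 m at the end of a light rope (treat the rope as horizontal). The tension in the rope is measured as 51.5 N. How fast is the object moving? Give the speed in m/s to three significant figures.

8.66 m/s

T = m v²/r ⇒ v = √(T r / m) = √(51.5 × 4.12 / 2.83) = √74.98 = 8.659 m/s.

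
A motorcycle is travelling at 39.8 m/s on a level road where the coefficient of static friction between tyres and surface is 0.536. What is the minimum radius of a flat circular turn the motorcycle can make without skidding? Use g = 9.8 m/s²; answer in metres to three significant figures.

At the limit, μ_s m g = m v²/r, so r_min = v²/(μ_s g) = (39.8)²/(0.536 × 9.8) = 1584/5.253 = 301.6 m.

302 m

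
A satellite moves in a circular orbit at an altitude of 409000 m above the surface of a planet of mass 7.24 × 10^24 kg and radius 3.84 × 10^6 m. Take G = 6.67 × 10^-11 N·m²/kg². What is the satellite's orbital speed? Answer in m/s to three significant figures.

Orbital radius r = R + h = 3.84 × 10^6 + 409000 = 4.249 × 10^6 m.
Gravity supplies the centripetal force: G M m / r² = m v² / r, so v = √(GM/r).
v = √(6.67 × 10^-11 × 7.24 × 10^24 / 4.249 × 10^6) = √(1.137 × 10^8) = 10660 m/s.

10700 m/s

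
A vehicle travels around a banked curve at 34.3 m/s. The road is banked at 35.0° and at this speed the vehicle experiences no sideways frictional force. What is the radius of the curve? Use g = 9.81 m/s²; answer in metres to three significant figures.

171 m

Frictionless banking: tanθ = v²/(rg), so r = v²/(g tanθ).
r = (34.3)²/(9.81 × tan 35.0°) = 1176/(9.81 × 0.7002) = 1176/6.869 = 171.3 m.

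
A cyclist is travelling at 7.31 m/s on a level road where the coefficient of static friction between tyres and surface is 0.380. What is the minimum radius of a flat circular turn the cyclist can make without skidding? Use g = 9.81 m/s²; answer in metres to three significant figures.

14.3 m

At the limit, μ_s m g = m v²/r, so r_min = v²/(μ_s g) = (7.31)²/(0.380 × 9.81) = 53.44/3.728 = 14.33 m.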